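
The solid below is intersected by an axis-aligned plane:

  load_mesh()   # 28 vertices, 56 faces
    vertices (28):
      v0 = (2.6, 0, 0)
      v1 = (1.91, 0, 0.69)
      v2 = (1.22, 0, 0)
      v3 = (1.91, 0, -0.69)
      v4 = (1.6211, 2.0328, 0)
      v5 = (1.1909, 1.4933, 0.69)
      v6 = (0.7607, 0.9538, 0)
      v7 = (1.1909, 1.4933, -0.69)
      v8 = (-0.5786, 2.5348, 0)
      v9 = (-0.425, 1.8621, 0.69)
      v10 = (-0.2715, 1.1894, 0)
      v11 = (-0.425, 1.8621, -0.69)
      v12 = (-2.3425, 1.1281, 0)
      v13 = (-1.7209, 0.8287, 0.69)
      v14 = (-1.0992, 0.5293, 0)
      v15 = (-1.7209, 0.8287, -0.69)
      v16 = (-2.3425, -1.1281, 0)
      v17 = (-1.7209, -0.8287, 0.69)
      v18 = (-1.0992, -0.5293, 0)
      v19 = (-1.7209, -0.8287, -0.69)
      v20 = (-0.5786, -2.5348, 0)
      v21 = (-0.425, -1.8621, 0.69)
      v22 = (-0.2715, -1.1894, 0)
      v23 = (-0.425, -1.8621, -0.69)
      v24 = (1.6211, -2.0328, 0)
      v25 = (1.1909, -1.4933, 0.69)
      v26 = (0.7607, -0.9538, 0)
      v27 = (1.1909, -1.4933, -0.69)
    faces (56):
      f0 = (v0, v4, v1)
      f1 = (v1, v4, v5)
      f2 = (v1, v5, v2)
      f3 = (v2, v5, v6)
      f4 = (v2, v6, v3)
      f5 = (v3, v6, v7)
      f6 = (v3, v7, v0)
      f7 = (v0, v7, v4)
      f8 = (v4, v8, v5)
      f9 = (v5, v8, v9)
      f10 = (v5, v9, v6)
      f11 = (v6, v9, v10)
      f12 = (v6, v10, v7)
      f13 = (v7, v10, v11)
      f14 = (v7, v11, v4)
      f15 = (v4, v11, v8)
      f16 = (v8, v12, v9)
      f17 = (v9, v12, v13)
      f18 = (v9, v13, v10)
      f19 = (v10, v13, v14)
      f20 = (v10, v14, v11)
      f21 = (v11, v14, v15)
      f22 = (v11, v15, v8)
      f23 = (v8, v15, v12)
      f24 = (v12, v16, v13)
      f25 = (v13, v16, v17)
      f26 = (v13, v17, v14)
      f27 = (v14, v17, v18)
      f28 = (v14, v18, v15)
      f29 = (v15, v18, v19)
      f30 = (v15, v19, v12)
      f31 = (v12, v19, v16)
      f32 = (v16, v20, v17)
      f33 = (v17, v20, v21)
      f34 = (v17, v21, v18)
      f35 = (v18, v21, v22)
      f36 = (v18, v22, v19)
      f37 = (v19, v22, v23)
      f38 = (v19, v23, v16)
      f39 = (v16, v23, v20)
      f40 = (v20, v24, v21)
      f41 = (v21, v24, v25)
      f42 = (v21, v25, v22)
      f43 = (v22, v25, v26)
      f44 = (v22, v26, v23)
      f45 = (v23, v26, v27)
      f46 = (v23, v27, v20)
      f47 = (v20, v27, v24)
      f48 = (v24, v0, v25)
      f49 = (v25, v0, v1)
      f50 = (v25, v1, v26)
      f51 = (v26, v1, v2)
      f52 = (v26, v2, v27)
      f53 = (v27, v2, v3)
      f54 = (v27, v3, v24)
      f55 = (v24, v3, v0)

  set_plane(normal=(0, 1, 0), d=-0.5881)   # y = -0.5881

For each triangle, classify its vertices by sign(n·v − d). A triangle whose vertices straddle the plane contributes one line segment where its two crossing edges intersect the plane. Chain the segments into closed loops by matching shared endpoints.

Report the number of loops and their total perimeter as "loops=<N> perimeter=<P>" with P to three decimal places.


loops=2 perimeter=7.730

Straddling triangles (18 of 56):
  (v12,v16,v13) [+-+] → (-2.3425, -0.5881, 0)–(-2.17096, -0.5881, 0.190413)  len=0.2563
  (v13,v16,v17) [+--] → (-2.17096, -0.5881, 0.190413)–(-1.7209, -0.5881, 0.69)  len=0.6724
  (v13,v17,v14) [+-+] → (-1.7209, -0.5881, 0.69)–(-1.61075, -0.5881, 0.567751)  len=0.1646
  (v14,v17,v18) [+-+] → (-1.61075, -0.5881, 0.567751)–(-1.2213, -0.5881, 0.135511)  len=0.5818
  (v15,v18,v19) [++-] → (-1.2213, -0.5881, -0.135511)–(-1.7209, -0.5881, -0.69)  len=0.7464
  (v15,v19,v12) [+-+] → (-1.7209, -0.5881, -0.69)–(-1.79733, -0.5881, -0.60516)  len=0.1142
  (v12,v19,v16) [+--] → (-1.79733, -0.5881, -0.60516)–(-2.3425, -0.5881, 0)  len=0.8145
  (v17,v21,v18) [--+] → (-1.06946, -0.5881, 0.0304412)–(-1.2213, -0.5881, 0.135511)  len=0.1846
  (v18,v21,v22) [+--] → (-1.06946, -0.5881, 0.0304412)–(-1.02547, -0.5881, 0)  len=0.0535
  (v18,v22,v19) [+--] → (-1.02547, -0.5881, 0)–(-1.2213, -0.5881, -0.135511)  len=0.2381
  (v24,v0,v25) [-+-] → (2.3168, -0.5881, 0)–(2.04506, -0.5881, 0.27174)  len=0.3843
  (v25,v0,v1) [-++] → (2.04506, -0.5881, 0.27174)–(1.6268, -0.5881, 0.69)  len=0.5915
  (v25,v1,v26) [-+-] → (1.6268, -0.5881, 0.69)–(1.20136, -0.5881, 0.264555)  len=0.6017
  (v26,v1,v2) [-++] → (1.20136, -0.5881, 0.264555)–(0.936802, -0.5881, 0)  len=0.3741
  (v26,v2,v27) [-+-] → (0.936802, -0.5881, 0)–(1.20854, -0.5881, -0.27174)  len=0.3843
  (v27,v2,v3) [-++] → (1.20854, -0.5881, -0.27174)–(1.6268, -0.5881, -0.69)  len=0.5915
  (v27,v3,v24) [-+-] → (1.6268, -0.5881, -0.69)–(1.82642, -0.5881, -0.490379)  len=0.2823
  (v24,v3,v0) [-++] → (1.82642, -0.5881, -0.490379)–(2.3168, -0.5881, 0)  len=0.6935

Chained into 2 loop(s):
  loop 1: 10 segments, perimeter = 3.8264
  loop 2: 8 segments, perimeter = 3.9032
Total perimeter = 7.730


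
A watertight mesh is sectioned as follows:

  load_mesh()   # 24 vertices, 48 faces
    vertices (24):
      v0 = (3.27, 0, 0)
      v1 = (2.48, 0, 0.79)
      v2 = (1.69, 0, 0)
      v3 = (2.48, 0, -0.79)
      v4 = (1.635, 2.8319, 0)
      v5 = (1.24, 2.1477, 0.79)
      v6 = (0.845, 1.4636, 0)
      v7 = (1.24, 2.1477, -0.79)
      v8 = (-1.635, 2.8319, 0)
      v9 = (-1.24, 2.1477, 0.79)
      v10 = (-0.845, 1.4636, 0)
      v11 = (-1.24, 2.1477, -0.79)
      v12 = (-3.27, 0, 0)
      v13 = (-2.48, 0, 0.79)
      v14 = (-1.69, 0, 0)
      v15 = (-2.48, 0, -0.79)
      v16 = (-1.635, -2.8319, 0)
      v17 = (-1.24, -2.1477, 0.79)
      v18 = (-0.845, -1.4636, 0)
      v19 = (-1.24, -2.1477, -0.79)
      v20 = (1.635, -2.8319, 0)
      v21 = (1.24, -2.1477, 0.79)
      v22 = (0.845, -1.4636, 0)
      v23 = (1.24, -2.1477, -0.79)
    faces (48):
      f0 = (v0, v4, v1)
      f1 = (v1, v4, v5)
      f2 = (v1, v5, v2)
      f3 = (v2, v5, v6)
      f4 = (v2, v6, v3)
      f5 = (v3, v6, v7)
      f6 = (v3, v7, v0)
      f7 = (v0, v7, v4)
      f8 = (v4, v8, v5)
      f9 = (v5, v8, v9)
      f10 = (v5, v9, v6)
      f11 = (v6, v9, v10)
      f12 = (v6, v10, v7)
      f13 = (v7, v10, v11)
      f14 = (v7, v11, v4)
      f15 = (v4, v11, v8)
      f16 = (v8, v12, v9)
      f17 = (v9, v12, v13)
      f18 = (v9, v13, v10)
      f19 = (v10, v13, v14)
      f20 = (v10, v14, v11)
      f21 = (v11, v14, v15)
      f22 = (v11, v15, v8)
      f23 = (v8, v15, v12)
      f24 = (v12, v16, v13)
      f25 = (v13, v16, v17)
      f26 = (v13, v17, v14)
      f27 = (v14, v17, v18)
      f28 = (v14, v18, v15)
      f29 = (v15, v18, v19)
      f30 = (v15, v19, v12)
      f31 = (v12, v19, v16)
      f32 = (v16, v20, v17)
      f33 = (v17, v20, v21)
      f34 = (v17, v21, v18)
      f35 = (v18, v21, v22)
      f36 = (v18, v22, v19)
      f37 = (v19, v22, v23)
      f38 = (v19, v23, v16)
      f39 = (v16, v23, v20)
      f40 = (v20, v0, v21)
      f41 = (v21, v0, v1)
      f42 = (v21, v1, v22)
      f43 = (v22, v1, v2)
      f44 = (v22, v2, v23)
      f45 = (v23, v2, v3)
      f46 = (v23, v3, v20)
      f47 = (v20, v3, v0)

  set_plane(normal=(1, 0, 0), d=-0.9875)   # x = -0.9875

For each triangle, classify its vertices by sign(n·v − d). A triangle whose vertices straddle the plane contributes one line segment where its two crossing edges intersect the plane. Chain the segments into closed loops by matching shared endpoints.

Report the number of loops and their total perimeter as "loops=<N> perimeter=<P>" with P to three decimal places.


loops=2 perimeter=9.132

Straddling triangles (20 of 48):
  (v4,v8,v5) [+-+] → (-0.9875, 2.8319, 0)–(-0.9875, 2.67781, 0.177922)  len=0.2354
  (v5,v8,v9) [+--] → (-0.9875, 2.67781, 0.177922)–(-0.9875, 2.1477, 0.79)  len=0.8097
  (v5,v9,v6) [+-+] → (-0.9875, 2.1477, 0.79)–(-0.9875, 2.06485, 0.694329)  len=0.1266
  (v6,v9,v10) [+-+] → (-0.9875, 2.06485, 0.694329)–(-0.9875, 1.7104, 0.285)  len=0.5415
  (v7,v10,v11) [++-] → (-0.9875, 1.7104, -0.285)–(-0.9875, 2.1477, -0.79)  len=0.6680
  (v7,v11,v4) [+-+] → (-0.9875, 2.1477, -0.79)–(-0.9875, 2.20779, -0.720617)  len=0.0918
  (v4,v11,v8) [+--] → (-0.9875, 2.20779, -0.720617)–(-0.9875, 2.8319, 0)  len=0.9533
  (v9,v13,v10) [--+] → (-0.9875, 1.33604, 0.0688532)–(-0.9875, 1.7104, 0.285)  len=0.4323
  (v10,v13,v14) [+--] → (-0.9875, 1.33604, 0.0688532)–(-0.9875, 1.21678, 0)  len=0.1377
  (v10,v14,v11) [+--] → (-0.9875, 1.21678, 0)–(-0.9875, 1.7104, -0.285)  len=0.5700
  (v14,v17,v18) [--+] → (-0.9875, -1.7104, 0.285)–(-0.9875, -1.21678, 0)  len=0.5700
  (v14,v18,v15) [-+-] → (-0.9875, -1.21678, 0)–(-0.9875, -1.33604, -0.0688532)  len=0.1377
  (v15,v18,v19) [-+-] → (-0.9875, -1.33604, -0.0688532)–(-0.9875, -1.7104, -0.285)  len=0.4323
  (v16,v20,v17) [-+-] → (-0.9875, -2.8319, 0)–(-0.9875, -2.20779, 0.720617)  len=0.9533
  (v17,v20,v21) [-++] → (-0.9875, -2.20779, 0.720617)–(-0.9875, -2.1477, 0.79)  len=0.0918
  (v17,v21,v18) [-++] → (-0.9875, -2.1477, 0.79)–(-0.9875, -1.7104, 0.285)  len=0.6680
  (v18,v22,v19) [++-] → (-0.9875, -2.06485, -0.694329)–(-0.9875, -1.7104, -0.285)  len=0.5415
  (v19,v22,v23) [-++] → (-0.9875, -2.06485, -0.694329)–(-0.9875, -2.1477, -0.79)  len=0.1266
  (v19,v23,v16) [-+-] → (-0.9875, -2.1477, -0.79)–(-0.9875, -2.67781, -0.177922)  len=0.8097
  (v16,v23,v20) [-++] → (-0.9875, -2.67781, -0.177922)–(-0.9875, -2.8319, 0)  len=0.2354

Chained into 2 loop(s):
  loop 1: 10 segments, perimeter = 4.5662
  loop 2: 10 segments, perimeter = 4.5662
Total perimeter = 9.132


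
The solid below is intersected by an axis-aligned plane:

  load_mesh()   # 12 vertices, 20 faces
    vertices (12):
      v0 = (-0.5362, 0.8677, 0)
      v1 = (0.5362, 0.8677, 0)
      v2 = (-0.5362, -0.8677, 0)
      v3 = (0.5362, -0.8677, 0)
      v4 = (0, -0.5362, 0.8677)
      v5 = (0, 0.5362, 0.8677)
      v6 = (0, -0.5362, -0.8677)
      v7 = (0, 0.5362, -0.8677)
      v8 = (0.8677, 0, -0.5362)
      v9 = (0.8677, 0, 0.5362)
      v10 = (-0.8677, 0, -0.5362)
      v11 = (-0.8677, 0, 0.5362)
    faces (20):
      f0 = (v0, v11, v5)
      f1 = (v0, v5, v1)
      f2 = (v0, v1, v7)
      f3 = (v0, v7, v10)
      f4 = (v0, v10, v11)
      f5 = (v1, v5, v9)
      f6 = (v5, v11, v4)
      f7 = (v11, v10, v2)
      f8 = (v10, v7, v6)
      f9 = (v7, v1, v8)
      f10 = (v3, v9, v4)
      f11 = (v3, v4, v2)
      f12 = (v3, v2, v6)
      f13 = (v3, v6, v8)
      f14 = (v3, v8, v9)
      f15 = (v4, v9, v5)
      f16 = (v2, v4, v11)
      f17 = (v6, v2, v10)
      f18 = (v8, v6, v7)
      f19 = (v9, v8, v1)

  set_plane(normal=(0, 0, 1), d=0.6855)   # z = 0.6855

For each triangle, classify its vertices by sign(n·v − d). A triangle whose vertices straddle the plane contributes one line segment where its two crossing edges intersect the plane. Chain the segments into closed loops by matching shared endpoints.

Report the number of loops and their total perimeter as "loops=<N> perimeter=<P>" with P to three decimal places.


loops=1 perimeter=3.477

Straddling triangles (8 of 20):
  (v0,v11,v5) [--+] → (-0.476908, 0.241492, 0.6855)–(-0.112591, 0.605809, 0.6855)  len=0.5152
  (v0,v5,v1) [-+-] → (-0.112591, 0.605809, 0.6855)–(0.112591, 0.605809, 0.6855)  len=0.2252
  (v1,v5,v9) [-+-] → (0.112591, 0.605809, 0.6855)–(0.476908, 0.241492, 0.6855)  len=0.5152
  (v5,v11,v4) [+-+] → (-0.476908, 0.241492, 0.6855)–(-0.476908, -0.241492, 0.6855)  len=0.4830
  (v3,v9,v4) [--+] → (0.476908, -0.241492, 0.6855)–(0.112591, -0.605809, 0.6855)  len=0.5152
  (v3,v4,v2) [-+-] → (0.112591, -0.605809, 0.6855)–(-0.112591, -0.605809, 0.6855)  len=0.2252
  (v4,v9,v5) [+-+] → (0.476908, -0.241492, 0.6855)–(0.476908, 0.241492, 0.6855)  len=0.4830
  (v2,v4,v11) [-+-] → (-0.112591, -0.605809, 0.6855)–(-0.476908, -0.241492, 0.6855)  len=0.5152

Chained into 1 loop(s):
  loop 1: 8 segments, perimeter = 3.4772
Total perimeter = 3.477


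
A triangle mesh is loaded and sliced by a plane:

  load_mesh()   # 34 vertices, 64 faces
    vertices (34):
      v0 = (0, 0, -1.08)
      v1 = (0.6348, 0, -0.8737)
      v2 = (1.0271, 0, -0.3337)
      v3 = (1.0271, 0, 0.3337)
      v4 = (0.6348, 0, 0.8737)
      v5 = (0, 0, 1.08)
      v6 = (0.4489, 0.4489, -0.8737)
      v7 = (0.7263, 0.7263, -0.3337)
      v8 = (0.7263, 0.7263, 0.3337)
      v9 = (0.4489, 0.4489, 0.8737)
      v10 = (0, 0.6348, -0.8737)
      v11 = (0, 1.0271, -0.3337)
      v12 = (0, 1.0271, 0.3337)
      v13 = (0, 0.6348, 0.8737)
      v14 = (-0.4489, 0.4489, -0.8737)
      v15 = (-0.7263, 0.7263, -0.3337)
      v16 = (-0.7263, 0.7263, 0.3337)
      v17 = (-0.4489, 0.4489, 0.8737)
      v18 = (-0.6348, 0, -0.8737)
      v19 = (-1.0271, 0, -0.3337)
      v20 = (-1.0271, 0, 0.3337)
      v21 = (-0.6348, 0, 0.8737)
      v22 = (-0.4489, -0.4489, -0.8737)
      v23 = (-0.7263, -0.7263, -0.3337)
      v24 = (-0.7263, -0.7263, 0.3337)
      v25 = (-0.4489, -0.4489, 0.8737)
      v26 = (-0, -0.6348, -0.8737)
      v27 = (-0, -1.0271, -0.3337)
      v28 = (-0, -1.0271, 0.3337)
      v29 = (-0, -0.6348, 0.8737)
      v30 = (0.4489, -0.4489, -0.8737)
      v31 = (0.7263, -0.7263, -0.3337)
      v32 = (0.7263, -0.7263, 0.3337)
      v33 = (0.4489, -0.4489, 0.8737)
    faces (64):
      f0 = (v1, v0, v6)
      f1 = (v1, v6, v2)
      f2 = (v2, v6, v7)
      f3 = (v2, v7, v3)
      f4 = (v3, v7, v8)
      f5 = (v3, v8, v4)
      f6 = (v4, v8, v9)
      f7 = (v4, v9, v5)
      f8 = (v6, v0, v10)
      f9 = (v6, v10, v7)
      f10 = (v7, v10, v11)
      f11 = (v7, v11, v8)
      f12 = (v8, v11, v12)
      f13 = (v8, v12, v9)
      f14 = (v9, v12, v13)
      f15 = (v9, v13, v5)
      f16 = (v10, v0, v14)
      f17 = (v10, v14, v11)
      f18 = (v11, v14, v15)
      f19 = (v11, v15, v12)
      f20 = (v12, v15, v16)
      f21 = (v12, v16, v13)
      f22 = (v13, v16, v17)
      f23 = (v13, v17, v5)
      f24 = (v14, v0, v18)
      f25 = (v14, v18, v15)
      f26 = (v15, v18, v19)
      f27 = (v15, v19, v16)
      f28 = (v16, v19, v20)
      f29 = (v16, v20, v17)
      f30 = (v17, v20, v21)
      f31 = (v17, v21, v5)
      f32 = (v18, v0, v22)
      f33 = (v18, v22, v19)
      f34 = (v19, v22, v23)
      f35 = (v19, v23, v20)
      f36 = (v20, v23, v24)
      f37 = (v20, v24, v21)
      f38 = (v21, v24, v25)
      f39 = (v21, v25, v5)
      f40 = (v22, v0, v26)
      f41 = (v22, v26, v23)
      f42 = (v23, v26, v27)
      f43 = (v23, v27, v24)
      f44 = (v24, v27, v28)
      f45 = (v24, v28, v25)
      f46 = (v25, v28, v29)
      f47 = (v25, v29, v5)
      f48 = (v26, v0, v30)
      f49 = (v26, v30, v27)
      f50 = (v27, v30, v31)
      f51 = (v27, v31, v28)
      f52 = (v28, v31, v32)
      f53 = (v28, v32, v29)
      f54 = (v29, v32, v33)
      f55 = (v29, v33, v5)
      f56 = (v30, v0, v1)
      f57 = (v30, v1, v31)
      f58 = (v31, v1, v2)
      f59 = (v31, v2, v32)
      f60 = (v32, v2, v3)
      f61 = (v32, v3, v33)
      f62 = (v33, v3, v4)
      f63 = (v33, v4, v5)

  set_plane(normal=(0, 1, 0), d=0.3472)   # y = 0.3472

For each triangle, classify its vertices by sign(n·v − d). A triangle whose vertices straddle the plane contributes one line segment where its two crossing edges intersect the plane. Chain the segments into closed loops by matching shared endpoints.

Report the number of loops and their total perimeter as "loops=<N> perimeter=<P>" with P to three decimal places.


Straddling triangles (20 of 64):
  (v1,v0,v6) [--+] → (0.3472, 0.3472, -0.920438)–(0.491016, 0.3472, -0.8737)  len=0.1512
  (v1,v6,v2) [-+-] → (0.491016, 0.3472, -0.8737)–(0.579893, 0.3472, -0.751361)  len=0.1512
  (v2,v6,v7) [-++] → (0.579893, 0.3472, -0.751361)–(0.883306, 0.3472, -0.3337)  len=0.5162
  (v2,v7,v3) [-+-] → (0.883306, 0.3472, -0.3337)–(0.883306, 0.3472, 0.0146565)  len=0.3484
  (v3,v7,v8) [-++] → (0.883306, 0.3472, 0.0146565)–(0.883306, 0.3472, 0.3337)  len=0.3190
  (v3,v8,v4) [-+-] → (0.883306, 0.3472, 0.3337)–(0.678541, 0.3472, 0.615559)  len=0.3484
  (v4,v8,v9) [-++] → (0.678541, 0.3472, 0.615559)–(0.491016, 0.3472, 0.8737)  len=0.3191
  (v4,v9,v5) [-+-] → (0.491016, 0.3472, 0.8737)–(0.3472, 0.3472, 0.920438)  len=0.1512
  (v6,v0,v10) [+-+] → (0.3472, 0.3472, -0.920438)–(0, 0.3472, -0.967165)  len=0.3503
  (v9,v13,v5) [++-] → (0, 0.3472, 0.967165)–(0.3472, 0.3472, 0.920438)  len=0.3503
  (v10,v0,v14) [+-+] → (0, 0.3472, -0.967165)–(-0.3472, 0.3472, -0.920438)  len=0.3503
  (v13,v17,v5) [++-] → (-0.3472, 0.3472, 0.920438)–(0, 0.3472, 0.967165)  len=0.3503
  (v14,v0,v18) [+--] → (-0.3472, 0.3472, -0.920438)–(-0.491016, 0.3472, -0.8737)  len=0.1512
  (v14,v18,v15) [+-+] → (-0.491016, 0.3472, -0.8737)–(-0.678541, 0.3472, -0.615559)  len=0.3191
  (v15,v18,v19) [+--] → (-0.678541, 0.3472, -0.615559)–(-0.883306, 0.3472, -0.3337)  len=0.3484
  (v15,v19,v16) [+-+] → (-0.883306, 0.3472, -0.3337)–(-0.883306, 0.3472, -0.0146565)  len=0.3190
  (v16,v19,v20) [+--] → (-0.883306, 0.3472, -0.0146565)–(-0.883306, 0.3472, 0.3337)  len=0.3484
  (v16,v20,v17) [+-+] → (-0.883306, 0.3472, 0.3337)–(-0.579893, 0.3472, 0.751361)  len=0.5162
  (v17,v20,v21) [+--] → (-0.579893, 0.3472, 0.751361)–(-0.491016, 0.3472, 0.8737)  len=0.1512
  (v17,v21,v5) [+--] → (-0.491016, 0.3472, 0.8737)–(-0.3472, 0.3472, 0.920438)  len=0.1512

Chained into 1 loop(s):
  loop 1: 20 segments, perimeter = 6.0108
Total perimeter = 6.011

loops=1 perimeter=6.011


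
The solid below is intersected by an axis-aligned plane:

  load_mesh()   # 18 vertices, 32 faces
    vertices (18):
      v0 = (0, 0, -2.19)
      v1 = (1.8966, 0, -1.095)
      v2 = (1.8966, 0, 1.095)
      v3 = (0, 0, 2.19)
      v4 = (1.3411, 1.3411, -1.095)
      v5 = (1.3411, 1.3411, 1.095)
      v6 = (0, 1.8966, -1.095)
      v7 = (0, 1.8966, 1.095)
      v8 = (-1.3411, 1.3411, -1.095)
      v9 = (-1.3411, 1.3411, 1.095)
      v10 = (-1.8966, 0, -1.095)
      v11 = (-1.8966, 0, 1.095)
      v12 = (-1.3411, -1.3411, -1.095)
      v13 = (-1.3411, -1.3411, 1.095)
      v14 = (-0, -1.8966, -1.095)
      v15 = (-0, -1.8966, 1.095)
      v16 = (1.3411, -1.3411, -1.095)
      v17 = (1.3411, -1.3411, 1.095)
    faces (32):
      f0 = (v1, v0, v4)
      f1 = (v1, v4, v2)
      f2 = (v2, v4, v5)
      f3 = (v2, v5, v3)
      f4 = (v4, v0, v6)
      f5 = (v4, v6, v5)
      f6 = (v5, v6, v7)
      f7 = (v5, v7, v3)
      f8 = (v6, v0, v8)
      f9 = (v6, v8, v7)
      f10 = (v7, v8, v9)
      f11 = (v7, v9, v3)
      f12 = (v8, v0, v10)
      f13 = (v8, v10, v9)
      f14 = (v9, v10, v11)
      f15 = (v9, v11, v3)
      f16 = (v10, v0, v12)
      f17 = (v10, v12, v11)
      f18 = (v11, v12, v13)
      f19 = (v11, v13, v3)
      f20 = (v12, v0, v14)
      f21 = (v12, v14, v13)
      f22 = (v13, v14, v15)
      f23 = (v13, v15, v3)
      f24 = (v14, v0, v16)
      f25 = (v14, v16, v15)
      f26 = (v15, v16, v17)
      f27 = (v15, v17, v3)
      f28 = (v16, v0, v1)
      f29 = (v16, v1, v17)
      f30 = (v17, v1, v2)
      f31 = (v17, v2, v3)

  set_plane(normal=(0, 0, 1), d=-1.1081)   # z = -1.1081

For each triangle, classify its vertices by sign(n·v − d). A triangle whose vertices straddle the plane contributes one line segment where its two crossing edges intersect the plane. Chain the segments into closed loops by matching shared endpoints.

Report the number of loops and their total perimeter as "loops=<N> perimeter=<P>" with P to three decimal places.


Straddling triangles (8 of 32):
  (v1,v0,v4) [+-+] → (1.87391, 0, -1.1081)–(1.32506, 1.32506, -1.1081)  len=1.4342
  (v4,v0,v6) [+-+] → (1.32506, 1.32506, -1.1081)–(0, 1.87391, -1.1081)  len=1.4342
  (v6,v0,v8) [+-+] → (0, 1.87391, -1.1081)–(-1.32506, 1.32506, -1.1081)  len=1.4342
  (v8,v0,v10) [+-+] → (-1.32506, 1.32506, -1.1081)–(-1.87391, 0, -1.1081)  len=1.4342
  (v10,v0,v12) [+-+] → (-1.87391, 0, -1.1081)–(-1.32506, -1.32506, -1.1081)  len=1.4342
  (v12,v0,v14) [+-+] → (-1.32506, -1.32506, -1.1081)–(0, -1.87391, -1.1081)  len=1.4342
  (v14,v0,v16) [+-+] → (0, -1.87391, -1.1081)–(1.32506, -1.32506, -1.1081)  len=1.4342
  (v16,v0,v1) [+-+] → (1.32506, -1.32506, -1.1081)–(1.87391, 0, -1.1081)  len=1.4342

Chained into 1 loop(s):
  loop 1: 8 segments, perimeter = 11.4738
Total perimeter = 11.474

loops=1 perimeter=11.474


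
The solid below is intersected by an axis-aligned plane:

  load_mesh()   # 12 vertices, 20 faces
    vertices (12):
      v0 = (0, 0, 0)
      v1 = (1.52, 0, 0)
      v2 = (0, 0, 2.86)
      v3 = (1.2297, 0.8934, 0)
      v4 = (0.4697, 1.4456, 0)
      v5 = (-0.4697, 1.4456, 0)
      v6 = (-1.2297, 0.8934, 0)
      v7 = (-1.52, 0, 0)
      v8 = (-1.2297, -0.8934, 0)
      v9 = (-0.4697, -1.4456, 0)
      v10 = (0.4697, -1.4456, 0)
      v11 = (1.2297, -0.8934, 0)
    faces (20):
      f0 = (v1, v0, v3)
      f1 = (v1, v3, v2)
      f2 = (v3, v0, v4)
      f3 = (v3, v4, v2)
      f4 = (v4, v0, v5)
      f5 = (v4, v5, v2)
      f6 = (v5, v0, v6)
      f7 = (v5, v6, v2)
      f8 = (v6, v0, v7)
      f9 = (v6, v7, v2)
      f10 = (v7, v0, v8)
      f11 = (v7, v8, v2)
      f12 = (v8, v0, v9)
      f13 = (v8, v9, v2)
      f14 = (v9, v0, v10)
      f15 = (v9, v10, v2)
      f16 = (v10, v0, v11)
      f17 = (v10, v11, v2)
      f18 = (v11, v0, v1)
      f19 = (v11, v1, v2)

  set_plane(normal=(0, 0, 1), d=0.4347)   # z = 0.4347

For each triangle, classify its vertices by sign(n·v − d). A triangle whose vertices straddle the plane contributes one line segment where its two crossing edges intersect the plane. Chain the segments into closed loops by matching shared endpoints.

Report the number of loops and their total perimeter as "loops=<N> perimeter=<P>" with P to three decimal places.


loops=1 perimeter=7.966

Straddling triangles (10 of 20):
  (v1,v3,v2) [--+] → (1.04279, 0.757609, 0.4347)–(1.28897, 0, 0.4347)  len=0.7966
  (v3,v4,v2) [--+] → (0.398309, 1.22588, 0.4347)–(1.04279, 0.757609, 0.4347)  len=0.7966
  (v4,v5,v2) [--+] → (-0.398309, 1.22588, 0.4347)–(0.398309, 1.22588, 0.4347)  len=0.7966
  (v5,v6,v2) [--+] → (-1.04279, 0.757609, 0.4347)–(-0.398309, 1.22588, 0.4347)  len=0.7966
  (v6,v7,v2) [--+] → (-1.28897, 0, 0.4347)–(-1.04279, 0.757609, 0.4347)  len=0.7966
  (v7,v8,v2) [--+] → (-1.04279, -0.757609, 0.4347)–(-1.28897, 0, 0.4347)  len=0.7966
  (v8,v9,v2) [--+] → (-0.398309, -1.22588, 0.4347)–(-1.04279, -0.757609, 0.4347)  len=0.7966
  (v9,v10,v2) [--+] → (0.398309, -1.22588, 0.4347)–(-0.398309, -1.22588, 0.4347)  len=0.7966
  (v10,v11,v2) [--+] → (1.04279, -0.757609, 0.4347)–(0.398309, -1.22588, 0.4347)  len=0.7966
  (v11,v1,v2) [--+] → (1.28897, 0, 0.4347)–(1.04279, -0.757609, 0.4347)  len=0.7966

Chained into 1 loop(s):
  loop 1: 10 segments, perimeter = 7.9662
Total perimeter = 7.966


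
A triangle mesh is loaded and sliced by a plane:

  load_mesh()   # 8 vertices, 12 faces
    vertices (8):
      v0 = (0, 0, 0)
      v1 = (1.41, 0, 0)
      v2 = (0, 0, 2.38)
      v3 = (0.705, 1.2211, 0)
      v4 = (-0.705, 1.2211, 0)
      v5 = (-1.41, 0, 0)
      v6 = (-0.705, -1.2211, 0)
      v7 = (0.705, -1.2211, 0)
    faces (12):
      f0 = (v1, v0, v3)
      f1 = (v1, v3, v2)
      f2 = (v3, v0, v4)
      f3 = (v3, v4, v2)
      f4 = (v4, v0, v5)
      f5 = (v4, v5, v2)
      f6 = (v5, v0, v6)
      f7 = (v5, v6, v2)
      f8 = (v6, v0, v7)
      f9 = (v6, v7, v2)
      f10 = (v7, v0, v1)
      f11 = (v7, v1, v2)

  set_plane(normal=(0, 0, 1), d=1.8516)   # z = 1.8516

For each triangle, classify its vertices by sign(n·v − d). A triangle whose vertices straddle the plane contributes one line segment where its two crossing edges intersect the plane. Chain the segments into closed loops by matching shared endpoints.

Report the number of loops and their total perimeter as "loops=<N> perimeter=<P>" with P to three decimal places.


loops=1 perimeter=1.878

Straddling triangles (6 of 12):
  (v1,v3,v2) [--+] → (0.156522, 0.271105, 1.8516)–(0.313044, 0, 1.8516)  len=0.3130
  (v3,v4,v2) [--+] → (-0.156522, 0.271105, 1.8516)–(0.156522, 0.271105, 1.8516)  len=0.3130
  (v4,v5,v2) [--+] → (-0.313044, 0, 1.8516)–(-0.156522, 0.271105, 1.8516)  len=0.3130
  (v5,v6,v2) [--+] → (-0.156522, -0.271105, 1.8516)–(-0.313044, 0, 1.8516)  len=0.3130
  (v6,v7,v2) [--+] → (0.156522, -0.271105, 1.8516)–(-0.156522, -0.271105, 1.8516)  len=0.3130
  (v7,v1,v2) [--+] → (0.313044, 0, 1.8516)–(0.156522, -0.271105, 1.8516)  len=0.3130

Chained into 1 loop(s):
  loop 1: 6 segments, perimeter = 1.8783
Total perimeter = 1.878


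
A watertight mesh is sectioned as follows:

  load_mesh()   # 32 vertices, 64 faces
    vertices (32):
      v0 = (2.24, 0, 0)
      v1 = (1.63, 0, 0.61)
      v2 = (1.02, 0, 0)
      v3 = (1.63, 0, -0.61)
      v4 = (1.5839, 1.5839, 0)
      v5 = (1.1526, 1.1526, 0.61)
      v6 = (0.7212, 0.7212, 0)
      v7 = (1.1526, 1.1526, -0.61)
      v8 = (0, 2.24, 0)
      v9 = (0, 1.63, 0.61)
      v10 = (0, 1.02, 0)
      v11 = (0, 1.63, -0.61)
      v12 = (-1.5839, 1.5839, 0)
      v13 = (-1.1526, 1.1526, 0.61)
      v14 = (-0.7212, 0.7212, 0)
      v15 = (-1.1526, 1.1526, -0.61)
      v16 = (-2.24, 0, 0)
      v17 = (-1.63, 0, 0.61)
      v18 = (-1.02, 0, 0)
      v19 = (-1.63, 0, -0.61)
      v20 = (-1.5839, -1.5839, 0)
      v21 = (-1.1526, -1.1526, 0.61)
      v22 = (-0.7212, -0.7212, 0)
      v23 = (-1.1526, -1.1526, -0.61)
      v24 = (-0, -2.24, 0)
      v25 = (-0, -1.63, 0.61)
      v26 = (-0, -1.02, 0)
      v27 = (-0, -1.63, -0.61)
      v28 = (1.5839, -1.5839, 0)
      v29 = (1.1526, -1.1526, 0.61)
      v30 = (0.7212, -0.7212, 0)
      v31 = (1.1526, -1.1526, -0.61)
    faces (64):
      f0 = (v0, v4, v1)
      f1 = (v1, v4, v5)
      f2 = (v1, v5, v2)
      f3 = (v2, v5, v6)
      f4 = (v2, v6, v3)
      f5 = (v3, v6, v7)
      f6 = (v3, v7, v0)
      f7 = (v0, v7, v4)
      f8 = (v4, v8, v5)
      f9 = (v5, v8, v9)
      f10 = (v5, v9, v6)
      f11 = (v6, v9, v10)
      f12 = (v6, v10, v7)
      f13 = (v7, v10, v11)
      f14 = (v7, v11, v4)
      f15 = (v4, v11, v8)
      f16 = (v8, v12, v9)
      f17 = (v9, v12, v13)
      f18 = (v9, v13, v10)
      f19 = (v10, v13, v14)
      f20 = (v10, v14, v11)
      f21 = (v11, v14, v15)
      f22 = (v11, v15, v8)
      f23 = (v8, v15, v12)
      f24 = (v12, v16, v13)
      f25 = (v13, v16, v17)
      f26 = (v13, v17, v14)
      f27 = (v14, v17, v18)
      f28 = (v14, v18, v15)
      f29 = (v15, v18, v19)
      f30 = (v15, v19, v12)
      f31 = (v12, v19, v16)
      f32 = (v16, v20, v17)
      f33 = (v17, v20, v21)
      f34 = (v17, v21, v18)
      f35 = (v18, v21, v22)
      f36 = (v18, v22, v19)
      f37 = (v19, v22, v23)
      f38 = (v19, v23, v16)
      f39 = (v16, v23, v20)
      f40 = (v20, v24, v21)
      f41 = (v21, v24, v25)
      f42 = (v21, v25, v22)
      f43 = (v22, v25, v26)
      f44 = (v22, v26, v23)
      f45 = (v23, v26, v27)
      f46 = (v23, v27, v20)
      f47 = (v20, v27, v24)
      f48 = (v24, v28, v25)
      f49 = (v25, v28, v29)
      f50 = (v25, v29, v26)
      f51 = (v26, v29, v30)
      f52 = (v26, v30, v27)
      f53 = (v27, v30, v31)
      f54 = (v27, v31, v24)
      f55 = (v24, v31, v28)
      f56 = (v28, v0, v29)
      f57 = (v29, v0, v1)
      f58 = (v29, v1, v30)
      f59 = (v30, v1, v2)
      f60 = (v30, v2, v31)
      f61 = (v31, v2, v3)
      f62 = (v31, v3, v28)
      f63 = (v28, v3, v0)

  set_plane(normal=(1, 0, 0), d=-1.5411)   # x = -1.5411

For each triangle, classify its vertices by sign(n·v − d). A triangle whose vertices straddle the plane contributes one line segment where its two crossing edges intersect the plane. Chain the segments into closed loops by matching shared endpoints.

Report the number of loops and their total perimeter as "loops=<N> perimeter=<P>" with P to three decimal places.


loops=1 perimeter=7.015

Straddling triangles (18 of 64):
  (v8,v12,v9) [+-+] → (-1.5411, 1.60163, 0)–(-1.5411, 1.58515, 0.0164834)  len=0.0233
  (v9,v12,v13) [+-+] → (-1.5411, 1.58515, 0.0164834)–(-1.5411, 1.5411, 0.0605333)  len=0.0623
  (v8,v15,v12) [++-] → (-1.5411, 1.5411, -0.0605333)–(-1.5411, 1.60163, 0)  len=0.0856
  (v12,v16,v13) [--+] → (-1.5411, 0.740806, 0.392063)–(-1.5411, 1.5411, 0.0605333)  len=0.8662
  (v13,v16,v17) [+--] → (-1.5411, 0.740806, 0.392063)–(-1.5411, 0.214634, 0.61)  len=0.5695
  (v13,v17,v14) [+-+] → (-1.5411, 0.214634, 0.61)–(-1.5411, 0.0705487, 0.550329)  len=0.1560
  (v14,v17,v18) [+-+] → (-1.5411, 0.0705487, 0.550329)–(-1.5411, 0, 0.5211)  len=0.0764
  (v15,v18,v19) [++-] → (-1.5411, 0, -0.5211)–(-1.5411, 0.214634, -0.61)  len=0.2323
  (v15,v19,v12) [+--] → (-1.5411, 0.214634, -0.61)–(-1.5411, 1.5411, -0.0605333)  len=1.4358
  (v17,v20,v21) [--+] → (-1.5411, -1.5411, 0.0605333)–(-1.5411, -0.214634, 0.61)  len=1.4358
  (v17,v21,v18) [-++] → (-1.5411, -0.214634, 0.61)–(-1.5411, 0, 0.5211)  len=0.2323
  (v18,v22,v19) [++-] → (-1.5411, -0.0705487, -0.550329)–(-1.5411, 0, -0.5211)  len=0.0764
  (v19,v22,v23) [-++] → (-1.5411, -0.0705487, -0.550329)–(-1.5411, -0.214634, -0.61)  len=0.1560
  (v19,v23,v16) [-+-] → (-1.5411, -0.214634, -0.61)–(-1.5411, -0.740806, -0.392063)  len=0.5695
  (v16,v23,v20) [-+-] → (-1.5411, -0.740806, -0.392063)–(-1.5411, -1.5411, -0.0605333)  len=0.8662
  (v20,v24,v21) [-++] → (-1.5411, -1.60163, 0)–(-1.5411, -1.5411, 0.0605333)  len=0.0856
  (v23,v27,v20) [++-] → (-1.5411, -1.58515, -0.0164834)–(-1.5411, -1.5411, -0.0605333)  len=0.0623
  (v20,v27,v24) [-++] → (-1.5411, -1.58515, -0.0164834)–(-1.5411, -1.60163, 0)  len=0.0233

Chained into 1 loop(s):
  loop 1: 18 segments, perimeter = 7.0147
Total perimeter = 7.015


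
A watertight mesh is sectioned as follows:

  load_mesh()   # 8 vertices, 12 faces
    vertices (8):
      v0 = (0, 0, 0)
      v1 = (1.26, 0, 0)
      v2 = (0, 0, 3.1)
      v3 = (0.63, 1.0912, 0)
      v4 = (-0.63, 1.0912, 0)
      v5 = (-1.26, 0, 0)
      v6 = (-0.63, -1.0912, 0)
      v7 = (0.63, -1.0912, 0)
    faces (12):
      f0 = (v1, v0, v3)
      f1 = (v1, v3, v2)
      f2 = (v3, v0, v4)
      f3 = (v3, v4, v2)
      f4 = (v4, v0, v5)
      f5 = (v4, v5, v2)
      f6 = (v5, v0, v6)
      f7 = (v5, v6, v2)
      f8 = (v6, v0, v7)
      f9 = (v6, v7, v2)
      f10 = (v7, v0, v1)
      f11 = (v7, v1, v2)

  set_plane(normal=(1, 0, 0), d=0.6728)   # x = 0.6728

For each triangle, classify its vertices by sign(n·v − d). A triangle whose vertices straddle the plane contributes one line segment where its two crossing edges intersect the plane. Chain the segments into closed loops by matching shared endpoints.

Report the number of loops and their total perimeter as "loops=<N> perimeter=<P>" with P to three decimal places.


loops=1 perimeter=5.568

Straddling triangles (4 of 12):
  (v1,v0,v3) [+--] → (0.6728, 0, 0)–(0.6728, 1.01707, 0)  len=1.0171
  (v1,v3,v2) [+--] → (0.6728, 1.01707, 0)–(0.6728, 0, 1.4447)  len=1.7668
  (v7,v0,v1) [--+] → (0.6728, 0, 0)–(0.6728, -1.01707, 0)  len=1.0171
  (v7,v1,v2) [-+-] → (0.6728, -1.01707, 0)–(0.6728, 0, 1.4447)  len=1.7668

Chained into 1 loop(s):
  loop 1: 4 segments, perimeter = 5.5677
Total perimeter = 5.568


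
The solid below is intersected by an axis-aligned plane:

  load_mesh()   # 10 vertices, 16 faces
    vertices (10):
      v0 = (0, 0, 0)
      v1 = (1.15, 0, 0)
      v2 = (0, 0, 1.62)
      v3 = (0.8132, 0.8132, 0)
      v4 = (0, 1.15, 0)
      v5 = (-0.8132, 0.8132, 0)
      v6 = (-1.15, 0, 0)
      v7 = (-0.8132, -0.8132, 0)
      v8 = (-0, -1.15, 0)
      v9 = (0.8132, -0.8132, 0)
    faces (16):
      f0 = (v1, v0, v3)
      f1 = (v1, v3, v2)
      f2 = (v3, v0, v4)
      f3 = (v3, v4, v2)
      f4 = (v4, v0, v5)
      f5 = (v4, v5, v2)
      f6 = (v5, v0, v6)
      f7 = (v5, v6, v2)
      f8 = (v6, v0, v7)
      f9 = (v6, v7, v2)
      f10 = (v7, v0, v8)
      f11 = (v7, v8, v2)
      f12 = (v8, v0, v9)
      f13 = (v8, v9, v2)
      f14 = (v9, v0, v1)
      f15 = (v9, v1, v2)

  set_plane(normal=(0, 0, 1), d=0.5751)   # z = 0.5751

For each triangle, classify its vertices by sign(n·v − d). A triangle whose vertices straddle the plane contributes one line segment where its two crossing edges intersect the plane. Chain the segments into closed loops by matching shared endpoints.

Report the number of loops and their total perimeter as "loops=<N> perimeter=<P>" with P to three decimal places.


Straddling triangles (8 of 16):
  (v1,v3,v2) [--+] → (0.524514, 0.524514, 0.5751)–(0.74175, 0, 0.5751)  len=0.5677
  (v3,v4,v2) [--+] → (0, 0.74175, 0.5751)–(0.524514, 0.524514, 0.5751)  len=0.5677
  (v4,v5,v2) [--+] → (-0.524514, 0.524514, 0.5751)–(0, 0.74175, 0.5751)  len=0.5677
  (v5,v6,v2) [--+] → (-0.74175, 0, 0.5751)–(-0.524514, 0.524514, 0.5751)  len=0.5677
  (v6,v7,v2) [--+] → (-0.524514, -0.524514, 0.5751)–(-0.74175, 0, 0.5751)  len=0.5677
  (v7,v8,v2) [--+] → (0, -0.74175, 0.5751)–(-0.524514, -0.524514, 0.5751)  len=0.5677
  (v8,v9,v2) [--+] → (0.524514, -0.524514, 0.5751)–(0, -0.74175, 0.5751)  len=0.5677
  (v9,v1,v2) [--+] → (0.74175, 0, 0.5751)–(0.524514, -0.524514, 0.5751)  len=0.5677

Chained into 1 loop(s):
  loop 1: 8 segments, perimeter = 4.5418
Total perimeter = 4.542

loops=1 perimeter=4.542


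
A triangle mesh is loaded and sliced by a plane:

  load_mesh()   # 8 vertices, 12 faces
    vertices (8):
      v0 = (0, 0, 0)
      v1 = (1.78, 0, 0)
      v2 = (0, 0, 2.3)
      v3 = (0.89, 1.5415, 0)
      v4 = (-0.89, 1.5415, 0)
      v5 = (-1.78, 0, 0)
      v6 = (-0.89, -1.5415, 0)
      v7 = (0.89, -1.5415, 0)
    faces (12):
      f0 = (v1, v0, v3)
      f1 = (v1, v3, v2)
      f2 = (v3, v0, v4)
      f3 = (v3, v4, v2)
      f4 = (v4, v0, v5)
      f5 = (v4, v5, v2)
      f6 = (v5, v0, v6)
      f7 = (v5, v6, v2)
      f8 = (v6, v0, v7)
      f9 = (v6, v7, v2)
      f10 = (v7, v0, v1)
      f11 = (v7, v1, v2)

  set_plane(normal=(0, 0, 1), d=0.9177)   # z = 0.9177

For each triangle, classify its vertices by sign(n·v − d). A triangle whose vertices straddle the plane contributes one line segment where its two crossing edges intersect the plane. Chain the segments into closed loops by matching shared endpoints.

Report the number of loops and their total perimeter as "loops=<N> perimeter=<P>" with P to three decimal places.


loops=1 perimeter=6.419

Straddling triangles (6 of 12):
  (v1,v3,v2) [--+] → (0.53489, 0.926442, 0.9177)–(1.06978, 0, 0.9177)  len=1.0698
  (v3,v4,v2) [--+] → (-0.53489, 0.926442, 0.9177)–(0.53489, 0.926442, 0.9177)  len=1.0698
  (v4,v5,v2) [--+] → (-1.06978, 0, 0.9177)–(-0.53489, 0.926442, 0.9177)  len=1.0698
  (v5,v6,v2) [--+] → (-0.53489, -0.926442, 0.9177)–(-1.06978, 0, 0.9177)  len=1.0698
  (v6,v7,v2) [--+] → (0.53489, -0.926442, 0.9177)–(-0.53489, -0.926442, 0.9177)  len=1.0698
  (v7,v1,v2) [--+] → (1.06978, 0, 0.9177)–(0.53489, -0.926442, 0.9177)  len=1.0698

Chained into 1 loop(s):
  loop 1: 6 segments, perimeter = 6.4186
Total perimeter = 6.419


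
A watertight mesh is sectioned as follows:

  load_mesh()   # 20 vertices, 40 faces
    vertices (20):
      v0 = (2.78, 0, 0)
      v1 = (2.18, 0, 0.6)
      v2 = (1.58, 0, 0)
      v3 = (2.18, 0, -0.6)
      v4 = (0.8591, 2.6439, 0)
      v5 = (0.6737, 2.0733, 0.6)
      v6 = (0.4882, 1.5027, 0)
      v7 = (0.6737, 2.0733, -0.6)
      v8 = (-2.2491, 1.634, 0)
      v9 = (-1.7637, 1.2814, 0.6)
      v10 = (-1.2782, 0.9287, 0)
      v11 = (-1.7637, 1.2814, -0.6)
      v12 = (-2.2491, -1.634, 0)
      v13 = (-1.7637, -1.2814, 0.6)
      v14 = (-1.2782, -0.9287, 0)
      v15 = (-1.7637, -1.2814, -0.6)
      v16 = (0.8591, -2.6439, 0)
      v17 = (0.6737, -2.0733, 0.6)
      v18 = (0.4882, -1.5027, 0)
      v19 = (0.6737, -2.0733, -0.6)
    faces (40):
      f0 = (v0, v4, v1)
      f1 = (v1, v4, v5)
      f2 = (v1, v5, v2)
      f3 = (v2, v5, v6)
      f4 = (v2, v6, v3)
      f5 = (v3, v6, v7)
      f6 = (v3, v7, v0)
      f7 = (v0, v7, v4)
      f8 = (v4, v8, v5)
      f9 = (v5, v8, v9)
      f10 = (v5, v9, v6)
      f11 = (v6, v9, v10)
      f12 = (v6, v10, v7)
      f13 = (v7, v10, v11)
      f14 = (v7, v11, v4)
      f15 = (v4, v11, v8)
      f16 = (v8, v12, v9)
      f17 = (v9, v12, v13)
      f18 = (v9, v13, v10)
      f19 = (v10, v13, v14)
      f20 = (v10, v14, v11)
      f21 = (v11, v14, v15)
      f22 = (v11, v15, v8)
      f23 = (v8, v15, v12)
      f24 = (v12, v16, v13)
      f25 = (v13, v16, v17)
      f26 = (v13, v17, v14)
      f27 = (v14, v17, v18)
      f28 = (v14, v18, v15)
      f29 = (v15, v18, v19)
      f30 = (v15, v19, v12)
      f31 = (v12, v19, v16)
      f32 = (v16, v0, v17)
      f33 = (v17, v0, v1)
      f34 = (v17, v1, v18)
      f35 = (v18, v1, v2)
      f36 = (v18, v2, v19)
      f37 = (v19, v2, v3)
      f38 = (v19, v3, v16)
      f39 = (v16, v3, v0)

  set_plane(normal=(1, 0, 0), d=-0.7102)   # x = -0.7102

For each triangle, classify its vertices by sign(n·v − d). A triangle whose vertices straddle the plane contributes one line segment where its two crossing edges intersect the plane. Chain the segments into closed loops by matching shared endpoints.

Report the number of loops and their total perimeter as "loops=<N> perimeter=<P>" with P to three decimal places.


Straddling triangles (16 of 40):
  (v4,v8,v5) [+-+] → (-0.7102, 2.13401, 0)–(-0.7102, 1.8653, 0.315909)  len=0.4147
  (v5,v8,v9) [+--] → (-0.7102, 1.8653, 0.315909)–(-0.7102, 1.62368, 0.6)  len=0.3729
  (v5,v9,v6) [+-+] → (-0.7102, 1.62368, 0.6)–(-0.7102, 1.38493, 0.319304)  len=0.3685
  (v6,v9,v10) [+--] → (-0.7102, 1.38493, 0.319304)–(-0.7102, 1.11327, 0)  len=0.4192
  (v6,v10,v7) [+-+] → (-0.7102, 1.11327, 0)–(-0.7102, 1.26178, -0.174599)  len=0.2292
  (v7,v10,v11) [+--] → (-0.7102, 1.26178, -0.174599)–(-0.7102, 1.62368, -0.6)  len=0.5585
  (v7,v11,v4) [+-+] → (-0.7102, 1.62368, -0.6)–(-0.7102, 1.82868, -0.358998)  len=0.3164
  (v4,v11,v8) [+--] → (-0.7102, 1.82868, -0.358998)–(-0.7102, 2.13401, 0)  len=0.4713
  (v12,v16,v13) [-+-] → (-0.7102, -2.13401, 0)–(-0.7102, -1.82868, 0.358998)  len=0.4713
  (v13,v16,v17) [-++] → (-0.7102, -1.82868, 0.358998)–(-0.7102, -1.62368, 0.6)  len=0.3164
  (v13,v17,v14) [-+-] → (-0.7102, -1.62368, 0.6)–(-0.7102, -1.26178, 0.174599)  len=0.5585
  (v14,v17,v18) [-++] → (-0.7102, -1.26178, 0.174599)–(-0.7102, -1.11327, 0)  len=0.2292
  (v14,v18,v15) [-+-] → (-0.7102, -1.11327, 0)–(-0.7102, -1.38493, -0.319304)  len=0.4192
  (v15,v18,v19) [-++] → (-0.7102, -1.38493, -0.319304)–(-0.7102, -1.62368, -0.6)  len=0.3685
  (v15,v19,v12) [-+-] → (-0.7102, -1.62368, -0.6)–(-0.7102, -1.8653, -0.315909)  len=0.3729
  (v12,v19,v16) [-++] → (-0.7102, -1.8653, -0.315909)–(-0.7102, -2.13401, 0)  len=0.4147

Chained into 2 loop(s):
  loop 1: 8 segments, perimeter = 3.1508
  loop 2: 8 segments, perimeter = 3.1508
Total perimeter = 6.302

loops=2 perimeter=6.302


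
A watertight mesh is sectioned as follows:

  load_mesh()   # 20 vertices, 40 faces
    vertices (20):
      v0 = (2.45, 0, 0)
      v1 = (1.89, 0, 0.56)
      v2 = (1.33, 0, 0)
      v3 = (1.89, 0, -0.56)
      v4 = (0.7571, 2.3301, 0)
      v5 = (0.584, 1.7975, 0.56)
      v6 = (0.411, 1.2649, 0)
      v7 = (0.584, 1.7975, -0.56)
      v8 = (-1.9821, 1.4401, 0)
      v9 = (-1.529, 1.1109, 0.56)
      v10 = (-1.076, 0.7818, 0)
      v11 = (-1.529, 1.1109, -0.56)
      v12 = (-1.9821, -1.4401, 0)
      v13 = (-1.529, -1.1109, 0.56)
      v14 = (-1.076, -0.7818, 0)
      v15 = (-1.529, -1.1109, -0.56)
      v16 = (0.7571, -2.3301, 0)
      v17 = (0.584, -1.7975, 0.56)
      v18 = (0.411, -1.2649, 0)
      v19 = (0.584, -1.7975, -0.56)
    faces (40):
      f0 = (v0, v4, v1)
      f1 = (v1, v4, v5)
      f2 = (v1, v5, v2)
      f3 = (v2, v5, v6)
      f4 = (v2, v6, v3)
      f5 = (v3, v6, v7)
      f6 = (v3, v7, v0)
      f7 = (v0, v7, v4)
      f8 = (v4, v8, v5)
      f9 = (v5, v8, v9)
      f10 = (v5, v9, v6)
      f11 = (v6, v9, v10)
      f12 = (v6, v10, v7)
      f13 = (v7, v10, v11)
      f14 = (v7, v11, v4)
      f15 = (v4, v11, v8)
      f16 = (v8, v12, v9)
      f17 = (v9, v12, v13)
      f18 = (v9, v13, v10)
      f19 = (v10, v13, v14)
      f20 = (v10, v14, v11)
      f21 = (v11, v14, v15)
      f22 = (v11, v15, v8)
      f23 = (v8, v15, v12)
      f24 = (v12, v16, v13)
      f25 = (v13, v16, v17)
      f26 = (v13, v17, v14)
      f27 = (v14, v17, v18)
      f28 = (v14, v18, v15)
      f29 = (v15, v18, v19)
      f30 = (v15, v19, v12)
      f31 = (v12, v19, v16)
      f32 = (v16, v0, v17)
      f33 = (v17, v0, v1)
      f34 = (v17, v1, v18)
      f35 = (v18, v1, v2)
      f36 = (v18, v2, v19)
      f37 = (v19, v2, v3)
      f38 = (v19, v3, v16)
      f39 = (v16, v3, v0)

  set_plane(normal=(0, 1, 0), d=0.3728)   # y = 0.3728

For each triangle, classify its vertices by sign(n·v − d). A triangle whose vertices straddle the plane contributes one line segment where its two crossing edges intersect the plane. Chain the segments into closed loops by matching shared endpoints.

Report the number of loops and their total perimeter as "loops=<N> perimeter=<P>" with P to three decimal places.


Straddling triangles (16 of 40):
  (v0,v4,v1) [-+-] → (2.17915, 0.3728, 0)–(1.70874, 0.3728, 0.470404)  len=0.6653
  (v1,v4,v5) [-++] → (1.70874, 0.3728, 0.470404)–(1.61914, 0.3728, 0.56)  len=0.1267
  (v1,v5,v2) [-+-] → (1.61914, 0.3728, 0.56)–(1.17528, 0.3728, 0.116144)  len=0.6277
  (v2,v5,v6) [-++] → (1.17528, 0.3728, 0.116144)–(1.05915, 0.3728, 0)  len=0.1642
  (v2,v6,v3) [-+-] → (1.05915, 0.3728, 0)–(1.4541, 0.3728, -0.394953)  len=0.5585
  (v3,v6,v7) [-++] → (1.4541, 0.3728, -0.394953)–(1.61914, 0.3728, -0.56)  len=0.2334
  (v3,v7,v0) [-+-] → (1.61914, 0.3728, -0.56)–(2.06299, 0.3728, -0.116144)  len=0.6277
  (v0,v7,v4) [-++] → (2.06299, 0.3728, -0.116144)–(2.17915, 0.3728, 0)  len=0.1643
  (v8,v12,v9) [+-+] → (-1.9821, 0.3728, 0)–(-1.6601, 0.3728, 0.397971)  len=0.5119
  (v9,v12,v13) [+--] → (-1.6601, 0.3728, 0.397971)–(-1.529, 0.3728, 0.56)  len=0.2084
  (v9,v13,v10) [+-+] → (-1.529, 0.3728, 0.56)–(-1.17389, 0.3728, 0.121012)  len=0.5646
  (v10,v13,v14) [+--] → (-1.17389, 0.3728, 0.121012)–(-1.076, 0.3728, 0)  len=0.1556
  (v10,v14,v11) [+-+] → (-1.076, 0.3728, 0)–(-1.35234, 0.3728, -0.341616)  len=0.4394
  (v11,v14,v15) [+--] → (-1.35234, 0.3728, -0.341616)–(-1.529, 0.3728, -0.56)  len=0.2809
  (v11,v15,v8) [+-+] → (-1.529, 0.3728, -0.56)–(-1.79253, 0.3728, -0.234296)  len=0.4190
  (v8,v15,v12) [+--] → (-1.79253, 0.3728, -0.234296)–(-1.9821, 0.3728, 0)  len=0.3014

Chained into 2 loop(s):
  loop 1: 8 segments, perimeter = 3.1678
  loop 2: 8 segments, perimeter = 2.8813
Total perimeter = 6.049

loops=2 perimeter=6.049
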